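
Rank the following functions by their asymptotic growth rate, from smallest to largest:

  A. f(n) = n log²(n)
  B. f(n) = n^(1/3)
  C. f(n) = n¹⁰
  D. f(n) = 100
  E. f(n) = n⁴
D < B < A < E < C

Comparing growth rates:
D = 100 is O(1)
B = n^(1/3) is O(n^(1/3))
A = n log²(n) is O(n log² n)
E = n⁴ is O(n⁴)
C = n¹⁰ is O(n¹⁰)

Therefore, the order from slowest to fastest is: D < B < A < E < C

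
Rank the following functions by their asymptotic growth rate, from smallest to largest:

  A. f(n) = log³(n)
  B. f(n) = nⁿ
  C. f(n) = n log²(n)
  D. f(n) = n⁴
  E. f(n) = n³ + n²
A < C < E < D < B

Comparing growth rates:
A = log³(n) is O(log³ n)
C = n log²(n) is O(n log² n)
E = n³ + n² is O(n³)
D = n⁴ is O(n⁴)
B = nⁿ is O(nⁿ)

Therefore, the order from slowest to fastest is: A < C < E < D < B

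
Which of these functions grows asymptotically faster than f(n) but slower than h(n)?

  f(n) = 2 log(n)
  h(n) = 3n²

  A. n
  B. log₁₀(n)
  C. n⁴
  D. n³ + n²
A

We need g(n) with 2 log(n) = o(g(n)) and g(n) = o(3n²), i.e. O(log n) ≺ g ≺ O(n²).
Check each option:
  A. n — O(n) is strictly between O(log n) and O(n²) ✓
  B. log₁₀(n) — O(log n) does not grow strictly faster than f(n)
  C. n⁴ — O(n⁴) does not grow strictly slower than h(n)
  D. n³ + n² — O(n³) does not grow strictly slower than h(n)

Only option A (n) lies strictly between.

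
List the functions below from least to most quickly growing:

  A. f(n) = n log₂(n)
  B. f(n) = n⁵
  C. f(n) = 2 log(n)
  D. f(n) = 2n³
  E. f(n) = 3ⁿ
C < A < D < B < E

Comparing growth rates:
C = 2 log(n) is O(log n)
A = n log₂(n) is O(n log n)
D = 2n³ is O(n³)
B = n⁵ is O(n⁵)
E = 3ⁿ is O(3ⁿ)

Therefore, the order from slowest to fastest is: C < A < D < B < E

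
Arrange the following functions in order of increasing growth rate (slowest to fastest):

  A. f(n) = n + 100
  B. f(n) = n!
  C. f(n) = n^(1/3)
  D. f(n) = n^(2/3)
C < D < A < B

Comparing growth rates:
C = n^(1/3) is O(n^(1/3))
D = n^(2/3) is O(n^(2/3))
A = n + 100 is O(n)
B = n! is O(n!)

Therefore, the order from slowest to fastest is: C < D < A < B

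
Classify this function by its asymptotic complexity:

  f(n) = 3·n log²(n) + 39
O(n log² n)

The dominant term in 3·n log²(n) + 39 is 3·n log²(n), which is Θ(n log² n).
Lower-order terms (39) are asymptotically negligible.
Constants are absorbed, so the tightest bound is O(n log² n).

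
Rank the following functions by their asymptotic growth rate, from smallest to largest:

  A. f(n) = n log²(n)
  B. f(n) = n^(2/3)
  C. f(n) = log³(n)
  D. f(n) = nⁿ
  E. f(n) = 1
E < C < B < A < D

Comparing growth rates:
E = 1 is O(1)
C = log³(n) is O(log³ n)
B = n^(2/3) is O(n^(2/3))
A = n log²(n) is O(n log² n)
D = nⁿ is O(nⁿ)

Therefore, the order from slowest to fastest is: E < C < B < A < D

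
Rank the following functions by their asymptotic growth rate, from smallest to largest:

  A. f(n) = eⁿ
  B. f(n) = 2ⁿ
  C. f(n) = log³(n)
C < B < A

Comparing growth rates:
C = log³(n) is O(log³ n)
B = 2ⁿ is O(2ⁿ)
A = eⁿ is O(eⁿ)

Therefore, the order from slowest to fastest is: C < B < A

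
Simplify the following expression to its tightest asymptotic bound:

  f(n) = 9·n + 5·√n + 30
Θ(n)

Order the terms by growth rate: 30 ≺ 5·√n ≺ 9·n.
The fastest-growing term 9·n dominates as n → ∞; dropping its constant factor gives Θ(n).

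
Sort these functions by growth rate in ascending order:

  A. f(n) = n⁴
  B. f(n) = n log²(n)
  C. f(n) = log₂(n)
C < B < A

Comparing growth rates:
C = log₂(n) is O(log n)
B = n log²(n) is O(n log² n)
A = n⁴ is O(n⁴)

Therefore, the order from slowest to fastest is: C < B < A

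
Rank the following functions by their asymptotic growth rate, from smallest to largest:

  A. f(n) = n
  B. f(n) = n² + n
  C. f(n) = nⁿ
A < B < C

Comparing growth rates:
A = n is O(n)
B = n² + n is O(n²)
C = nⁿ is O(nⁿ)

Therefore, the order from slowest to fastest is: A < B < C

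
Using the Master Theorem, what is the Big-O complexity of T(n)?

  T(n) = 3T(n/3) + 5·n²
Θ(n²)

Master Theorem: a = 3, b = 3, f(n) = 5·n².
Compute the critical exponent d = log₃(3) = 1.
Compare f(n) = Θ(n²) against n^d:
  k = 2 > d = 1, so f(n) = Ω(n^(d+ε)) — Case 3.
  Regularity: a·(n/b)^2/n^2 = a/b^2 = 3/9 < 1 ✓.
  The top-level work dominates: T(n) = Θ(f(n)) = Θ(n²).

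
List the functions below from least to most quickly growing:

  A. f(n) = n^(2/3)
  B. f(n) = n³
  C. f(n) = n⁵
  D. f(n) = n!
A < B < C < D

Comparing growth rates:
A = n^(2/3) is O(n^(2/3))
B = n³ is O(n³)
C = n⁵ is O(n⁵)
D = n! is O(n!)

Therefore, the order from slowest to fastest is: A < B < C < D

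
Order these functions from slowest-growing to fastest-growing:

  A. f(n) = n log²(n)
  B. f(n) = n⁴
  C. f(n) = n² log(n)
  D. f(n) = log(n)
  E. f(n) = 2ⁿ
D < A < C < B < E

Comparing growth rates:
D = log(n) is O(log n)
A = n log²(n) is O(n log² n)
C = n² log(n) is O(n² log n)
B = n⁴ is O(n⁴)
E = 2ⁿ is O(2ⁿ)

Therefore, the order from slowest to fastest is: D < A < C < B < E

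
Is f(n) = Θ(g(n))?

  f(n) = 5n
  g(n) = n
True

f(n) = 5n and g(n) = n are both O(n).
Since they have the same asymptotic growth rate, f(n) = Θ(g(n)) is true.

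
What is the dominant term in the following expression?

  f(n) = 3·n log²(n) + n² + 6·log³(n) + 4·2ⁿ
4·2ⁿ

Looking at each term:
  - 3·n log²(n) is O(n log² n)
  - n² is O(n²)
  - 6·log³(n) is O(log³ n)
  - 4·2ⁿ is O(2ⁿ)

The term 4·2ⁿ (O(2ⁿ)) grows fastest and dominates all others.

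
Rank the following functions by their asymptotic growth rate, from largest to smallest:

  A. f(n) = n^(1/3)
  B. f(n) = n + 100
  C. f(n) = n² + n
C > B > A

Comparing growth rates:
C = n² + n is O(n²)
B = n + 100 is O(n)
A = n^(1/3) is O(n^(1/3))

Therefore, the order from fastest to slowest is: C > B > A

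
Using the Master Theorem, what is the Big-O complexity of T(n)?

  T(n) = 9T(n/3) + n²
Θ(n² log n)

Master Theorem: a = 9, b = 3, f(n) = n².
Compute the critical exponent d = log₃(9) = 2.
Compare f(n) = Θ(n²) against n^d:
  k = 2 = d, so f(n) = Θ(n^d) — Case 2.
  Work is balanced across levels: T(n) = Θ(n^d log n) = Θ(n² log n).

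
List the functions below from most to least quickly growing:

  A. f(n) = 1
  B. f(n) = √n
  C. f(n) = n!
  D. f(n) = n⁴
C > D > B > A

Comparing growth rates:
C = n! is O(n!)
D = n⁴ is O(n⁴)
B = √n is O(√n)
A = 1 is O(1)

Therefore, the order from fastest to slowest is: C > D > B > A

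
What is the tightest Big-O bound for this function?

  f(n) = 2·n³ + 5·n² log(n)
O(n³)

The dominant term in 2·n³ + 5·n² log(n) is 2·n³, which is Θ(n³).
Lower-order terms (5·n² log(n)) are asymptotically negligible.
Constants are absorbed, so the tightest bound is O(n³).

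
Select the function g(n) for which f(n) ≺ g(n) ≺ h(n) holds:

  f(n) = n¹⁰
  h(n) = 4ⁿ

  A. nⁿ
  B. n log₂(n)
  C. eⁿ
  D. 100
C

We need g(n) with n¹⁰ = o(g(n)) and g(n) = o(4ⁿ), i.e. O(n¹⁰) ≺ g ≺ O(4ⁿ).
Check each option:
  A. nⁿ — O(nⁿ) does not grow strictly slower than h(n)
  B. n log₂(n) — O(n log n) does not grow strictly faster than f(n)
  C. eⁿ — O(eⁿ) is strictly between O(n¹⁰) and O(4ⁿ) ✓
  D. 100 — O(1) does not grow strictly faster than f(n)

Only option C (eⁿ) lies strictly between.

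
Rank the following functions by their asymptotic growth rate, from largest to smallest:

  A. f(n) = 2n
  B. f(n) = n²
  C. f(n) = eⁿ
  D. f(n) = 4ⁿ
D > C > B > A

Comparing growth rates:
D = 4ⁿ is O(4ⁿ)
C = eⁿ is O(eⁿ)
B = n² is O(n²)
A = 2n is O(n)

Therefore, the order from fastest to slowest is: D > C > B > A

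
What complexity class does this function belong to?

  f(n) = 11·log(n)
O(log n)

The dominant term in 11·log(n) is 11·log(n), which is Θ(log n).
Constants are absorbed, so the tightest bound is O(log n).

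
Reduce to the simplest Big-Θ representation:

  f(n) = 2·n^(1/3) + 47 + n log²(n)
Θ(n log² n)

Order the terms by growth rate: 47 ≺ 2·n^(1/3) ≺ n log²(n).
The fastest-growing term n log²(n) dominates as n → ∞; dropping its constant factor gives Θ(n log² n).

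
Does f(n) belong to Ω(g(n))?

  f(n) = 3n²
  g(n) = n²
True

f(n) = 3n² and g(n) = n² are both O(n²).
Big-Ω permits equal growth rates (f ≥ c·g for some c > 0), so f(n) = Ω(g(n)) is true.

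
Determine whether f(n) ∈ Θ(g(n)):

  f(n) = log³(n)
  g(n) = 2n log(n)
False

f(n) = log³(n) is O(log³ n), and g(n) = 2n log(n) is O(n log n).
Since they have different growth rates, f(n) = Θ(g(n)) is false.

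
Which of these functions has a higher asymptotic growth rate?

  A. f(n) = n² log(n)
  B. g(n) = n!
B

f(n) = n² log(n) is O(n² log n), while g(n) = n! is O(n!).
Since O(n!) grows faster than O(n² log n), g(n) dominates.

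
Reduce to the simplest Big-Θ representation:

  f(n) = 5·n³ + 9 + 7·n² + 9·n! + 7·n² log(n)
Θ(n!)

Order the terms by growth rate: 9 ≺ 7·n² ≺ 7·n² log(n) ≺ 5·n³ ≺ 9·n!.
The fastest-growing term 9·n! dominates as n → ∞; dropping its constant factor gives Θ(n!).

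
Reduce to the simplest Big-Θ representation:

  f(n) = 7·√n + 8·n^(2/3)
Θ(n^(2/3))

Order the terms by growth rate: 7·√n ≺ 8·n^(2/3).
The fastest-growing term 8·n^(2/3) dominates as n → ∞; dropping its constant factor gives Θ(n^(2/3)).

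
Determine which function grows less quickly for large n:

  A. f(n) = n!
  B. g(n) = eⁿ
B

f(n) = n! is O(n!), while g(n) = eⁿ is O(eⁿ).
Since O(eⁿ) grows slower than O(n!), g(n) is dominated.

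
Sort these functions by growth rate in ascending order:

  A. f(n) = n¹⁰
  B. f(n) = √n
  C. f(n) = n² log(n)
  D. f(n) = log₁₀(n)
D < B < C < A

Comparing growth rates:
D = log₁₀(n) is O(log n)
B = √n is O(√n)
C = n² log(n) is O(n² log n)
A = n¹⁰ is O(n¹⁰)

Therefore, the order from slowest to fastest is: D < B < C < A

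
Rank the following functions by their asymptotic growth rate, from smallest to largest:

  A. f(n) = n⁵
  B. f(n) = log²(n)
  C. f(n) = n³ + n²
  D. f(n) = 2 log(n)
D < B < C < A

Comparing growth rates:
D = 2 log(n) is O(log n)
B = log²(n) is O(log² n)
C = n³ + n² is O(n³)
A = n⁵ is O(n⁵)

Therefore, the order from slowest to fastest is: D < B < C < A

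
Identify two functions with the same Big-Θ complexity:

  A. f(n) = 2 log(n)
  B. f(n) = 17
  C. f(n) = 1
B and C

Examining each function:
  A. 2 log(n) is O(log n)
  B. 17 is O(1)
  C. 1 is O(1)

Functions B and C both have the same complexity class.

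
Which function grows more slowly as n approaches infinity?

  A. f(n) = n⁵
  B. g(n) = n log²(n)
B

f(n) = n⁵ is O(n⁵), while g(n) = n log²(n) is O(n log² n).
Since O(n log² n) grows slower than O(n⁵), g(n) is dominated.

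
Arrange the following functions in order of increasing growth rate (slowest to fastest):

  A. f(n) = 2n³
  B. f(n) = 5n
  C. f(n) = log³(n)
C < B < A

Comparing growth rates:
C = log³(n) is O(log³ n)
B = 5n is O(n)
A = 2n³ is O(n³)

Therefore, the order from slowest to fastest is: C < B < A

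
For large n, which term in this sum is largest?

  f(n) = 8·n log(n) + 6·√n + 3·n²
3·n²

Looking at each term:
  - 8·n log(n) is O(n log n)
  - 6·√n is O(√n)
  - 3·n² is O(n²)

The term 3·n² (O(n²)) grows fastest and dominates all others.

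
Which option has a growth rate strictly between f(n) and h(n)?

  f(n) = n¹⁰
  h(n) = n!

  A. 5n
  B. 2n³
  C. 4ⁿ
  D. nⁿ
C

We need g(n) with n¹⁰ = o(g(n)) and g(n) = o(n!), i.e. O(n¹⁰) ≺ g ≺ O(n!).
Check each option:
  A. 5n — O(n) does not grow strictly faster than f(n)
  B. 2n³ — O(n³) does not grow strictly faster than f(n)
  C. 4ⁿ — O(4ⁿ) is strictly between O(n¹⁰) and O(n!) ✓
  D. nⁿ — O(nⁿ) does not grow strictly slower than h(n)

Only option C (4ⁿ) lies strictly between.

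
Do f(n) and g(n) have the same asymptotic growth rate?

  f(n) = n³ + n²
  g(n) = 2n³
True

f(n) = n³ + n² and g(n) = 2n³ are both O(n³).
Since they have the same asymptotic growth rate, f(n) = Θ(g(n)) is true.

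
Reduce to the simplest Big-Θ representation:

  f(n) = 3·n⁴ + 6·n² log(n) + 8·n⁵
Θ(n⁵)

Order the terms by growth rate: 6·n² log(n) ≺ 3·n⁴ ≺ 8·n⁵.
The fastest-growing term 8·n⁵ dominates as n → ∞; dropping its constant factor gives Θ(n⁵).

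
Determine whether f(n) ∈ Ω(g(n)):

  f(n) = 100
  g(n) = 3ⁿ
False

f(n) = 100 is O(1), and g(n) = 3ⁿ is O(3ⁿ).
Since O(1) grows slower than O(3ⁿ), f(n) = Ω(g(n)) is false.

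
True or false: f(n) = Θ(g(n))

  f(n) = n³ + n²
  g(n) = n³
True

f(n) = n³ + n² and g(n) = n³ are both O(n³).
Since they have the same asymptotic growth rate, f(n) = Θ(g(n)) is true.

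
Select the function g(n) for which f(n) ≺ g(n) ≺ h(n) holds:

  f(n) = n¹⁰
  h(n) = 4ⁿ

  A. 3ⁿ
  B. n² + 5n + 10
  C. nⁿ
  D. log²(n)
A

We need g(n) with n¹⁰ = o(g(n)) and g(n) = o(4ⁿ), i.e. O(n¹⁰) ≺ g ≺ O(4ⁿ).
Check each option:
  A. 3ⁿ — O(3ⁿ) is strictly between O(n¹⁰) and O(4ⁿ) ✓
  B. n² + 5n + 10 — O(n²) does not grow strictly faster than f(n)
  C. nⁿ — O(nⁿ) does not grow strictly slower than h(n)
  D. log²(n) — O(log² n) does not grow strictly faster than f(n)

Only option A (3ⁿ) lies strictly between.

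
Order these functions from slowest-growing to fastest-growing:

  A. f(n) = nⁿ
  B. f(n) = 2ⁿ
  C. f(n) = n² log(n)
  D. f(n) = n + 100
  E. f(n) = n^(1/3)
E < D < C < B < A

Comparing growth rates:
E = n^(1/3) is O(n^(1/3))
D = n + 100 is O(n)
C = n² log(n) is O(n² log n)
B = 2ⁿ is O(2ⁿ)
A = nⁿ is O(nⁿ)

Therefore, the order from slowest to fastest is: E < D < C < B < A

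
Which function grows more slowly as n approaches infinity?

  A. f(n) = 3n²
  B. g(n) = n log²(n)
B

f(n) = 3n² is O(n²), while g(n) = n log²(n) is O(n log² n).
Since O(n log² n) grows slower than O(n²), g(n) is dominated.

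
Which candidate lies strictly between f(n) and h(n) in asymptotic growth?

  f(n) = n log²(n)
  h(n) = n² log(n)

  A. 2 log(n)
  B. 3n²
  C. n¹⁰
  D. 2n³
B

We need g(n) with n log²(n) = o(g(n)) and g(n) = o(n² log(n)), i.e. O(n log² n) ≺ g ≺ O(n² log n).
Check each option:
  A. 2 log(n) — O(log n) does not grow strictly faster than f(n)
  B. 3n² — O(n²) is strictly between O(n log² n) and O(n² log n) ✓
  C. n¹⁰ — O(n¹⁰) does not grow strictly slower than h(n)
  D. 2n³ — O(n³) does not grow strictly slower than h(n)

Only option B (3n²) lies strictly between.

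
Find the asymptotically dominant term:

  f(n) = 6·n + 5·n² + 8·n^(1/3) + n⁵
n⁵

Looking at each term:
  - 6·n is O(n)
  - 5·n² is O(n²)
  - 8·n^(1/3) is O(n^(1/3))
  - n⁵ is O(n⁵)

The term n⁵ (O(n⁵)) grows fastest and dominates all others.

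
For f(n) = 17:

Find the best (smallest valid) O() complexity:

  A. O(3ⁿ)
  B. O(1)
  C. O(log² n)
B

f(n) = 17 is O(1).
All listed options are valid Big-O bounds (upper bounds),
but O(1) is the tightest (smallest valid bound).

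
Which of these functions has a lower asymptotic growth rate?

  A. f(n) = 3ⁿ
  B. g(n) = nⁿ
A

f(n) = 3ⁿ is O(3ⁿ), while g(n) = nⁿ is O(nⁿ).
Since O(3ⁿ) grows slower than O(nⁿ), f(n) is dominated.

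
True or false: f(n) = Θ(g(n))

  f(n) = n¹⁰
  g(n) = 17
False

f(n) = n¹⁰ is O(n¹⁰), and g(n) = 17 is O(1).
Since they have different growth rates, f(n) = Θ(g(n)) is false.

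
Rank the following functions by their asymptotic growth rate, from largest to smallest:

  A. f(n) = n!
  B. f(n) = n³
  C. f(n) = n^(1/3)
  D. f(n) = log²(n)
A > B > C > D

Comparing growth rates:
A = n! is O(n!)
B = n³ is O(n³)
C = n^(1/3) is O(n^(1/3))
D = log²(n) is O(log² n)

Therefore, the order from fastest to slowest is: A > B > C > D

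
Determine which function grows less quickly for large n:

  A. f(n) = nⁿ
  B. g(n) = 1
B

f(n) = nⁿ is O(nⁿ), while g(n) = 1 is O(1).
Since O(1) grows slower than O(nⁿ), g(n) is dominated.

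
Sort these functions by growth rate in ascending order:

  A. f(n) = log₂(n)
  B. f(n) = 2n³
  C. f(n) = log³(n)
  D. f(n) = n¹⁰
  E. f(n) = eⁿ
A < C < B < D < E

Comparing growth rates:
A = log₂(n) is O(log n)
C = log³(n) is O(log³ n)
B = 2n³ is O(n³)
D = n¹⁰ is O(n¹⁰)
E = eⁿ is O(eⁿ)

Therefore, the order from slowest to fastest is: A < C < B < D < E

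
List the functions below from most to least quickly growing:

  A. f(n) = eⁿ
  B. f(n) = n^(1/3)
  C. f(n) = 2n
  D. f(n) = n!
D > A > C > B

Comparing growth rates:
D = n! is O(n!)
A = eⁿ is O(eⁿ)
C = 2n is O(n)
B = n^(1/3) is O(n^(1/3))

Therefore, the order from fastest to slowest is: D > A > C > B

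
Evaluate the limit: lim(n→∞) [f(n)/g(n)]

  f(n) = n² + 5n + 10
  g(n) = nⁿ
0

Since n² + 5n + 10 (O(n²)) grows slower than nⁿ (O(nⁿ)),
the ratio f(n)/g(n) → 0 as n → ∞.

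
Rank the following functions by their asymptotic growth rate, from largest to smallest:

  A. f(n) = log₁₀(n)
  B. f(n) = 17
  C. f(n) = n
C > A > B

Comparing growth rates:
C = n is O(n)
A = log₁₀(n) is O(log n)
B = 17 is O(1)

Therefore, the order from fastest to slowest is: C > A > B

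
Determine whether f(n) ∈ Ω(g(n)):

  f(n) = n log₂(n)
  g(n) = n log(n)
True

f(n) = n log₂(n) and g(n) = n log(n) are both O(n log n).
Big-Ω permits equal growth rates (f ≥ c·g for some c > 0), so f(n) = Ω(g(n)) is true.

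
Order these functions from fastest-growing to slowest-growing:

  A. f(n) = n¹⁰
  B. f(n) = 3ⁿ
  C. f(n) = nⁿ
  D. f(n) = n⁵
C > B > A > D

Comparing growth rates:
C = nⁿ is O(nⁿ)
B = 3ⁿ is O(3ⁿ)
A = n¹⁰ is O(n¹⁰)
D = n⁵ is O(n⁵)

Therefore, the order from fastest to slowest is: C > B > A > D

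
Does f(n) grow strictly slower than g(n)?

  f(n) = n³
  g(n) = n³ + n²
False

f(n) = n³ is O(n³), and g(n) = n³ + n² is O(n³).
Since they have the same growth rate, f(n) = o(g(n)) is false.
(f = o(g) requires f to grow strictly slower, not equal.)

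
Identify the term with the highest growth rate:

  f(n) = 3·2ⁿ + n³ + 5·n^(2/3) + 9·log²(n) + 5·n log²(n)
3·2ⁿ

Looking at each term:
  - 3·2ⁿ is O(2ⁿ)
  - n³ is O(n³)
  - 5·n^(2/3) is O(n^(2/3))
  - 9·log²(n) is O(log² n)
  - 5·n log²(n) is O(n log² n)

The term 3·2ⁿ (O(2ⁿ)) grows fastest and dominates all others.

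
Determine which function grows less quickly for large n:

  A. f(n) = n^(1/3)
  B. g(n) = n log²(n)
A

f(n) = n^(1/3) is O(n^(1/3)), while g(n) = n log²(n) is O(n log² n).
Since O(n^(1/3)) grows slower than O(n log² n), f(n) is dominated.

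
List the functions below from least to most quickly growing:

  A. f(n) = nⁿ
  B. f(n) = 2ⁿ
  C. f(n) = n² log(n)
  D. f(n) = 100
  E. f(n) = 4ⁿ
D < C < B < E < A

Comparing growth rates:
D = 100 is O(1)
C = n² log(n) is O(n² log n)
B = 2ⁿ is O(2ⁿ)
E = 4ⁿ is O(4ⁿ)
A = nⁿ is O(nⁿ)

Therefore, the order from slowest to fastest is: D < C < B < E < A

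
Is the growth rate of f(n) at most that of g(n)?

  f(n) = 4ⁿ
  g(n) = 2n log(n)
False

f(n) = 4ⁿ is O(4ⁿ), and g(n) = 2n log(n) is O(n log n).
Since O(4ⁿ) grows faster than O(n log n), f(n) = O(g(n)) is false.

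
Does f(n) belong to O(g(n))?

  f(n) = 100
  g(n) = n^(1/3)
True

f(n) = 100 is O(1), and g(n) = n^(1/3) is O(n^(1/3)).
Since O(1) ⊆ O(n^(1/3)) (f grows no faster than g), f(n) = O(g(n)) is true.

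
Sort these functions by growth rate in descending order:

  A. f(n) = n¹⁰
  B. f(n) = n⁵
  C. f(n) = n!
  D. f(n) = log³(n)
C > A > B > D

Comparing growth rates:
C = n! is O(n!)
A = n¹⁰ is O(n¹⁰)
B = n⁵ is O(n⁵)
D = log³(n) is O(log³ n)

Therefore, the order from fastest to slowest is: C > A > B > D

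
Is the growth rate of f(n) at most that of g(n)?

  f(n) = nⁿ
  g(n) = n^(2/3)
False

f(n) = nⁿ is O(nⁿ), and g(n) = n^(2/3) is O(n^(2/3)).
Since O(nⁿ) grows faster than O(n^(2/3)), f(n) = O(g(n)) is false.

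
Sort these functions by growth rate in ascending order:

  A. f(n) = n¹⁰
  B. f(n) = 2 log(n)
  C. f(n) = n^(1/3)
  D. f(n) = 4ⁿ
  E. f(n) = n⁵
B < C < E < A < D

Comparing growth rates:
B = 2 log(n) is O(log n)
C = n^(1/3) is O(n^(1/3))
E = n⁵ is O(n⁵)
A = n¹⁰ is O(n¹⁰)
D = 4ⁿ is O(4ⁿ)

Therefore, the order from slowest to fastest is: B < C < E < A < D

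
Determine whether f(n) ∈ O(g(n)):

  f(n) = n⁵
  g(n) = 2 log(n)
False

f(n) = n⁵ is O(n⁵), and g(n) = 2 log(n) is O(log n).
Since O(n⁵) grows faster than O(log n), f(n) = O(g(n)) is false.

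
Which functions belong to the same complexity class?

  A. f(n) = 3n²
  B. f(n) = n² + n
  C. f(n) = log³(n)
A and B

Examining each function:
  A. 3n² is O(n²)
  B. n² + n is O(n²)
  C. log³(n) is O(log³ n)

Functions A and B both have the same complexity class.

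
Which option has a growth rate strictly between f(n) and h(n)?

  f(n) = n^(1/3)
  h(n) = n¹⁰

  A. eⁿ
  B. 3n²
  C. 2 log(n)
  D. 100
B

We need g(n) with n^(1/3) = o(g(n)) and g(n) = o(n¹⁰), i.e. O(n^(1/3)) ≺ g ≺ O(n¹⁰).
Check each option:
  A. eⁿ — O(eⁿ) does not grow strictly slower than h(n)
  B. 3n² — O(n²) is strictly between O(n^(1/3)) and O(n¹⁰) ✓
  C. 2 log(n) — O(log n) does not grow strictly faster than f(n)
  D. 100 — O(1) does not grow strictly faster than f(n)

Only option B (3n²) lies strictly between.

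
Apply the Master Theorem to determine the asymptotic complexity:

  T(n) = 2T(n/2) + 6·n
Θ(n log n)

Master Theorem: a = 2, b = 2, f(n) = 6·n.
Compute the critical exponent d = log₂(2) = 1.
Compare f(n) = Θ(n) against n^d:
  k = 1 = d, so f(n) = Θ(n^d) — Case 2.
  Work is balanced across levels: T(n) = Θ(n^d log n) = Θ(n log n).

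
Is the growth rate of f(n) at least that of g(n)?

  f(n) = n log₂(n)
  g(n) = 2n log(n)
True

f(n) = n log₂(n) and g(n) = 2n log(n) are both O(n log n).
Big-Ω permits equal growth rates (f ≥ c·g for some c > 0), so f(n) = Ω(g(n)) is true.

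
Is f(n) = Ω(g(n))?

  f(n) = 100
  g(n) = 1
True

f(n) = 100 and g(n) = 1 are both O(1).
Big-Ω permits equal growth rates (f ≥ c·g for some c > 0), so f(n) = Ω(g(n)) is true.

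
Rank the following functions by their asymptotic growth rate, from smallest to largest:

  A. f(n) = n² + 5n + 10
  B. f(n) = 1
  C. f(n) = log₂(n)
B < C < A

Comparing growth rates:
B = 1 is O(1)
C = log₂(n) is O(log n)
A = n² + 5n + 10 is O(n²)

Therefore, the order from slowest to fastest is: B < C < A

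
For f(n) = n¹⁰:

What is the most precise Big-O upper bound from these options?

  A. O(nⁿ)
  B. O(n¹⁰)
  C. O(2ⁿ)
B

f(n) = n¹⁰ is O(n¹⁰).
All listed options are valid Big-O bounds (upper bounds),
but O(n¹⁰) is the tightest (smallest valid bound).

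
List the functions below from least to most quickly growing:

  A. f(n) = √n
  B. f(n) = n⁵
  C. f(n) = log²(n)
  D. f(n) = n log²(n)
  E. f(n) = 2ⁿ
C < A < D < B < E

Comparing growth rates:
C = log²(n) is O(log² n)
A = √n is O(√n)
D = n log²(n) is O(n log² n)
B = n⁵ is O(n⁵)
E = 2ⁿ is O(2ⁿ)

Therefore, the order from slowest to fastest is: C < A < D < B < E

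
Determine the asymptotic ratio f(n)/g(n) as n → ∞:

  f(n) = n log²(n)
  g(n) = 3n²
0

Since n log²(n) (O(n log² n)) grows slower than 3n² (O(n²)),
the ratio f(n)/g(n) → 0 as n → ∞.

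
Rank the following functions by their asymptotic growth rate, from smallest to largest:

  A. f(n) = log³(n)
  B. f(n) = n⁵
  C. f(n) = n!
A < B < C

Comparing growth rates:
A = log³(n) is O(log³ n)
B = n⁵ is O(n⁵)
C = n! is O(n!)

Therefore, the order from slowest to fastest is: A < B < C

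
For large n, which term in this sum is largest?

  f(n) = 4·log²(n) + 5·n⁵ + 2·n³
5·n⁵

Looking at each term:
  - 4·log²(n) is O(log² n)
  - 5·n⁵ is O(n⁵)
  - 2·n³ is O(n³)

The term 5·n⁵ (O(n⁵)) grows fastest and dominates all others.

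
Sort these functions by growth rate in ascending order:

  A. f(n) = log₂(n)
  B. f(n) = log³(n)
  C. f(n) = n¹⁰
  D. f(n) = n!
A < B < C < D

Comparing growth rates:
A = log₂(n) is O(log n)
B = log³(n) is O(log³ n)
C = n¹⁰ is O(n¹⁰)
D = n! is O(n!)

Therefore, the order from slowest to fastest is: A < B < C < D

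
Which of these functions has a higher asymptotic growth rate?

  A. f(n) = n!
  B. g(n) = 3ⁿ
A

f(n) = n! is O(n!), while g(n) = 3ⁿ is O(3ⁿ).
Since O(n!) grows faster than O(3ⁿ), f(n) dominates.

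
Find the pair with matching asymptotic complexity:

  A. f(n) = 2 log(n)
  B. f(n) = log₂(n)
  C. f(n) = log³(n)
A and B

Examining each function:
  A. 2 log(n) is O(log n)
  B. log₂(n) is O(log n)
  C. log³(n) is O(log³ n)

Functions A and B both have the same complexity class.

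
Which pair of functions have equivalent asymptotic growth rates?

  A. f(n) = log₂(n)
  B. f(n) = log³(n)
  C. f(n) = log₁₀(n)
A and C

Examining each function:
  A. log₂(n) is O(log n)
  B. log³(n) is O(log³ n)
  C. log₁₀(n) is O(log n)

Functions A and C both have the same complexity class.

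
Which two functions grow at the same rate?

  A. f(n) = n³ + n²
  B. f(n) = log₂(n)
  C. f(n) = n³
A and C

Examining each function:
  A. n³ + n² is O(n³)
  B. log₂(n) is O(log n)
  C. n³ is O(n³)

Functions A and C both have the same complexity class.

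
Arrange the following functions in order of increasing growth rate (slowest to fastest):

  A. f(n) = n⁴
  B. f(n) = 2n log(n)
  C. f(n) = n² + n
B < C < A

Comparing growth rates:
B = 2n log(n) is O(n log n)
C = n² + n is O(n²)
A = n⁴ is O(n⁴)

Therefore, the order from slowest to fastest is: B < C < A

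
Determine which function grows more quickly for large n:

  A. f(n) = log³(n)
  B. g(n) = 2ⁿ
B

f(n) = log³(n) is O(log³ n), while g(n) = 2ⁿ is O(2ⁿ).
Since O(2ⁿ) grows faster than O(log³ n), g(n) dominates.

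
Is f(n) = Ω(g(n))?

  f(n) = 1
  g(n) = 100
True

f(n) = 1 and g(n) = 100 are both O(1).
Big-Ω permits equal growth rates (f ≥ c·g for some c > 0), so f(n) = Ω(g(n)) is true.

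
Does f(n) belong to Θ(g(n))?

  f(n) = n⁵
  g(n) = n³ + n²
False

f(n) = n⁵ is O(n⁵), and g(n) = n³ + n² is O(n³).
Since they have different growth rates, f(n) = Θ(g(n)) is false.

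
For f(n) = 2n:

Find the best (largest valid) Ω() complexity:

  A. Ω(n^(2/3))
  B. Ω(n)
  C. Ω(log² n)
B

f(n) = 2n is Ω(n).
All listed options are valid Big-Ω bounds (lower bounds),
but Ω(n) is the tightest (largest valid bound).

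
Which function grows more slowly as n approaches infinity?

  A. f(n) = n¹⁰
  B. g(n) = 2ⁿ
A

f(n) = n¹⁰ is O(n¹⁰), while g(n) = 2ⁿ is O(2ⁿ).
Since O(n¹⁰) grows slower than O(2ⁿ), f(n) is dominated.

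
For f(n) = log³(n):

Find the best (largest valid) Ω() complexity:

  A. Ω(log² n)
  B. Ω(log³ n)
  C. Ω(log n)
B

f(n) = log³(n) is Ω(log³ n).
All listed options are valid Big-Ω bounds (lower bounds),
but Ω(log³ n) is the tightest (largest valid bound).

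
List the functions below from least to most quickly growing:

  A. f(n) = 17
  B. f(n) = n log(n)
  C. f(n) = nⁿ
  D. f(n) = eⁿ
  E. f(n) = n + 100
A < E < B < D < C

Comparing growth rates:
A = 17 is O(1)
E = n + 100 is O(n)
B = n log(n) is O(n log n)
D = eⁿ is O(eⁿ)
C = nⁿ is O(nⁿ)

Therefore, the order from slowest to fastest is: A < E < B < D < C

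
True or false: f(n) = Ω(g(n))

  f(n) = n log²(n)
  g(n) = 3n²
False

f(n) = n log²(n) is O(n log² n), and g(n) = 3n² is O(n²).
Since O(n log² n) grows slower than O(n²), f(n) = Ω(g(n)) is false.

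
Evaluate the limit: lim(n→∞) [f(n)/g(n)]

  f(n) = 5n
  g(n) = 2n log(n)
0

Since 5n (O(n)) grows slower than 2n log(n) (O(n log n)),
the ratio f(n)/g(n) → 0 as n → ∞.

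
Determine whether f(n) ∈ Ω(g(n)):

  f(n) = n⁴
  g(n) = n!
False

f(n) = n⁴ is O(n⁴), and g(n) = n! is O(n!).
Since O(n⁴) grows slower than O(n!), f(n) = Ω(g(n)) is false.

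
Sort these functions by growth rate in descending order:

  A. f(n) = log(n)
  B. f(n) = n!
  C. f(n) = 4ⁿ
B > C > A

Comparing growth rates:
B = n! is O(n!)
C = 4ⁿ is O(4ⁿ)
A = log(n) is O(log n)

Therefore, the order from fastest to slowest is: B > C > A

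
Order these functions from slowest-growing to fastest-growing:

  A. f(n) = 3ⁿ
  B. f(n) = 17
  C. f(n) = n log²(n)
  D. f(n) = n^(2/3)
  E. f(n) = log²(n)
B < E < D < C < A

Comparing growth rates:
B = 17 is O(1)
E = log²(n) is O(log² n)
D = n^(2/3) is O(n^(2/3))
C = n log²(n) is O(n log² n)
A = 3ⁿ is O(3ⁿ)

Therefore, the order from slowest to fastest is: B < E < D < C < A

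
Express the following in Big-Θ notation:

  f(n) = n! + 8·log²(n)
Θ(n!)

Order the terms by growth rate: 8·log²(n) ≺ n!.
The fastest-growing term n! dominates as n → ∞; dropping its constant factor gives Θ(n!).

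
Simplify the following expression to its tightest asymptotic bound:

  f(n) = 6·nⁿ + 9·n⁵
Θ(nⁿ)

Order the terms by growth rate: 9·n⁵ ≺ 6·nⁿ.
The fastest-growing term 6·nⁿ dominates as n → ∞; dropping its constant factor gives Θ(nⁿ).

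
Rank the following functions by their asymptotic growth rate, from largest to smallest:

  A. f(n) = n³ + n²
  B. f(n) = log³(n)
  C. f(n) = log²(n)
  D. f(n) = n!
D > A > B > C

Comparing growth rates:
D = n! is O(n!)
A = n³ + n² is O(n³)
B = log³(n) is O(log³ n)
C = log²(n) is O(log² n)

Therefore, the order from fastest to slowest is: D > A > B > C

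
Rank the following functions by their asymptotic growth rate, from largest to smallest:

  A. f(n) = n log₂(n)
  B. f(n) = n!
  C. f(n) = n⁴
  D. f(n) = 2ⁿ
B > D > C > A

Comparing growth rates:
B = n! is O(n!)
D = 2ⁿ is O(2ⁿ)
C = n⁴ is O(n⁴)
A = n log₂(n) is O(n log n)

Therefore, the order from fastest to slowest is: B > D > C > A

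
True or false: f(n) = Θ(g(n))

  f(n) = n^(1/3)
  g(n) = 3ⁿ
False

f(n) = n^(1/3) is O(n^(1/3)), and g(n) = 3ⁿ is O(3ⁿ).
Since they have different growth rates, f(n) = Θ(g(n)) is false.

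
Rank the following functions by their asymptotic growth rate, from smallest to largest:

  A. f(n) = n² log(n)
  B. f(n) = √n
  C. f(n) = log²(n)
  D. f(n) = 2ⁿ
C < B < A < D

Comparing growth rates:
C = log²(n) is O(log² n)
B = √n is O(√n)
A = n² log(n) is O(n² log n)
D = 2ⁿ is O(2ⁿ)

Therefore, the order from slowest to fastest is: C < B < A < D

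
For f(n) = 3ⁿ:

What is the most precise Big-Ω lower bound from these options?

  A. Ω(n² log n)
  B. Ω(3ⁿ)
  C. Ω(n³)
B

f(n) = 3ⁿ is Ω(3ⁿ).
All listed options are valid Big-Ω bounds (lower bounds),
but Ω(3ⁿ) is the tightest (largest valid bound).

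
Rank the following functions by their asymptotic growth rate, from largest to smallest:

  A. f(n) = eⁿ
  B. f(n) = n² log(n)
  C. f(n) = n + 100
A > B > C

Comparing growth rates:
A = eⁿ is O(eⁿ)
B = n² log(n) is O(n² log n)
C = n + 100 is O(n)

Therefore, the order from fastest to slowest is: A > B > C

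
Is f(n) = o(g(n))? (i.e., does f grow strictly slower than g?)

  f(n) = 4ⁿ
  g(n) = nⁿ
True

f(n) = 4ⁿ is O(4ⁿ), and g(n) = nⁿ is O(nⁿ).
Since O(4ⁿ) grows strictly slower than O(nⁿ), f(n) = o(g(n)) is true.
This means lim(n→∞) f(n)/g(n) = 0.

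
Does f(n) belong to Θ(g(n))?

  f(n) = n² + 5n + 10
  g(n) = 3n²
True

f(n) = n² + 5n + 10 and g(n) = 3n² are both O(n²).
Since they have the same asymptotic growth rate, f(n) = Θ(g(n)) is true.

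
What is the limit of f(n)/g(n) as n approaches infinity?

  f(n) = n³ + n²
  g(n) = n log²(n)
∞

Since n³ + n² (O(n³)) grows faster than n log²(n) (O(n log² n)),
the ratio f(n)/g(n) → ∞ as n → ∞.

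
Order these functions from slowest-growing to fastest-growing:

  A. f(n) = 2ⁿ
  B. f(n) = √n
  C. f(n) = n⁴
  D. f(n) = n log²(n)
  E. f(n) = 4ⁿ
B < D < C < A < E

Comparing growth rates:
B = √n is O(√n)
D = n log²(n) is O(n log² n)
C = n⁴ is O(n⁴)
A = 2ⁿ is O(2ⁿ)
E = 4ⁿ is O(4ⁿ)

Therefore, the order from slowest to fastest is: B < D < C < A < E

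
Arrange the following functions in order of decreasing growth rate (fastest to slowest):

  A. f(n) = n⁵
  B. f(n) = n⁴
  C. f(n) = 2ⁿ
C > A > B

Comparing growth rates:
C = 2ⁿ is O(2ⁿ)
A = n⁵ is O(n⁵)
B = n⁴ is O(n⁴)

Therefore, the order from fastest to slowest is: C > A > B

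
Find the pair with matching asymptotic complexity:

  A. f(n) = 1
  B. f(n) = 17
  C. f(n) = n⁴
A and B

Examining each function:
  A. 1 is O(1)
  B. 17 is O(1)
  C. n⁴ is O(n⁴)

Functions A and B both have the same complexity class.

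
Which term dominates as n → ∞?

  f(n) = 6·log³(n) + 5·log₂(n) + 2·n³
2·n³

Looking at each term:
  - 6·log³(n) is O(log³ n)
  - 5·log₂(n) is O(log n)
  - 2·n³ is O(n³)

The term 2·n³ (O(n³)) grows fastest and dominates all others.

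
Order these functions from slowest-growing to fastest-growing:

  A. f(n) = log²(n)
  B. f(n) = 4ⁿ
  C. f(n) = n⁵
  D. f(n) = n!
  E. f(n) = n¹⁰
A < C < E < B < D

Comparing growth rates:
A = log²(n) is O(log² n)
C = n⁵ is O(n⁵)
E = n¹⁰ is O(n¹⁰)
B = 4ⁿ is O(4ⁿ)
D = n! is O(n!)

Therefore, the order from slowest to fastest is: A < C < E < B < D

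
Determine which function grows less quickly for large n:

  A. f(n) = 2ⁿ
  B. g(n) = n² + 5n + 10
B

f(n) = 2ⁿ is O(2ⁿ), while g(n) = n² + 5n + 10 is O(n²).
Since O(n²) grows slower than O(2ⁿ), g(n) is dominated.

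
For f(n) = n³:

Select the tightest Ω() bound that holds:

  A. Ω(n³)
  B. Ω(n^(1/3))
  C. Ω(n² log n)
A

f(n) = n³ is Ω(n³).
All listed options are valid Big-Ω bounds (lower bounds),
but Ω(n³) is the tightest (largest valid bound).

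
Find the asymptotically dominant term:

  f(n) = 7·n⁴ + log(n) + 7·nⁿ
7·nⁿ

Looking at each term:
  - 7·n⁴ is O(n⁴)
  - log(n) is O(log n)
  - 7·nⁿ is O(nⁿ)

The term 7·nⁿ (O(nⁿ)) grows fastest and dominates all others.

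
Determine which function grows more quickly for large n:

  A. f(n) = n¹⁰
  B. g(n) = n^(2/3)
A

f(n) = n¹⁰ is O(n¹⁰), while g(n) = n^(2/3) is O(n^(2/3)).
Since O(n¹⁰) grows faster than O(n^(2/3)), f(n) dominates.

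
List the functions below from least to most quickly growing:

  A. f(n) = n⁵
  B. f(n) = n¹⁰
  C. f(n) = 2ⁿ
A < B < C

Comparing growth rates:
A = n⁵ is O(n⁵)
B = n¹⁰ is O(n¹⁰)
C = 2ⁿ is O(2ⁿ)

Therefore, the order from slowest to fastest is: A < B < C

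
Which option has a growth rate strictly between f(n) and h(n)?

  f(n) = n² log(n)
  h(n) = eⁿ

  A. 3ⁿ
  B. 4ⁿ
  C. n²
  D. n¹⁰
D

We need g(n) with n² log(n) = o(g(n)) and g(n) = o(eⁿ), i.e. O(n² log n) ≺ g ≺ O(eⁿ).
Check each option:
  A. 3ⁿ — O(3ⁿ) does not grow strictly slower than h(n)
  B. 4ⁿ — O(4ⁿ) does not grow strictly slower than h(n)
  C. n² — O(n²) does not grow strictly faster than f(n)
  D. n¹⁰ — O(n¹⁰) is strictly between O(n² log n) and O(eⁿ) ✓

Only option D (n¹⁰) lies strictly between.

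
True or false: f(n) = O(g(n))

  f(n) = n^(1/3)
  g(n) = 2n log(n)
True

f(n) = n^(1/3) is O(n^(1/3)), and g(n) = 2n log(n) is O(n log n).
Since O(n^(1/3)) ⊆ O(n log n) (f grows no faster than g), f(n) = O(g(n)) is true.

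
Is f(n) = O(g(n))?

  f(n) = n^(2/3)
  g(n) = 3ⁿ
True

f(n) = n^(2/3) is O(n^(2/3)), and g(n) = 3ⁿ is O(3ⁿ).
Since O(n^(2/3)) ⊆ O(3ⁿ) (f grows no faster than g), f(n) = O(g(n)) is true.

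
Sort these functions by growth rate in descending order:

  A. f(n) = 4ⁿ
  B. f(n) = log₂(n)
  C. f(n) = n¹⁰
A > C > B

Comparing growth rates:
A = 4ⁿ is O(4ⁿ)
C = n¹⁰ is O(n¹⁰)
B = log₂(n) is O(log n)

Therefore, the order from fastest to slowest is: A > C > B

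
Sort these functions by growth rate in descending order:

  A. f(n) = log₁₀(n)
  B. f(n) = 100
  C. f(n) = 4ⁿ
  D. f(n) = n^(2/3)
C > D > A > B

Comparing growth rates:
C = 4ⁿ is O(4ⁿ)
D = n^(2/3) is O(n^(2/3))
A = log₁₀(n) is O(log n)
B = 100 is O(1)

Therefore, the order from fastest to slowest is: C > D > A > B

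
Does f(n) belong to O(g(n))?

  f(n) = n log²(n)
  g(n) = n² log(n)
True

f(n) = n log²(n) is O(n log² n), and g(n) = n² log(n) is O(n² log n).
Since O(n log² n) ⊆ O(n² log n) (f grows no faster than g), f(n) = O(g(n)) is true.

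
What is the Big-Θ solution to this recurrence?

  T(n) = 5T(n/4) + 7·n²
Θ(n²)

Master Theorem: a = 5, b = 4, f(n) = 7·n².
Compute the critical exponent d = log₄(5) = 1.161.
Compare f(n) = Θ(n²) against n^d:
  k = 2 > d = 1.161, so f(n) = Ω(n^(d+ε)) — Case 3.
  Regularity: a·(n/b)^2/n^2 = a/b^2 = 5/16 < 1 ✓.
  The top-level work dominates: T(n) = Θ(f(n)) = Θ(n²).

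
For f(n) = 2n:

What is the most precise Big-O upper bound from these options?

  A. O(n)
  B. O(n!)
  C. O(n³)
A

f(n) = 2n is O(n).
All listed options are valid Big-O bounds (upper bounds),
but O(n) is the tightest (smallest valid bound).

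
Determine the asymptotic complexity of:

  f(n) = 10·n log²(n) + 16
O(n log² n)

The dominant term in 10·n log²(n) + 16 is 10·n log²(n), which is Θ(n log² n).
Lower-order terms (16) are asymptotically negligible.
Constants are absorbed, so the tightest bound is O(n log² n).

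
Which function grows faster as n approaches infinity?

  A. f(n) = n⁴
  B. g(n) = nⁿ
B

f(n) = n⁴ is O(n⁴), while g(n) = nⁿ is O(nⁿ).
Since O(nⁿ) grows faster than O(n⁴), g(n) dominates.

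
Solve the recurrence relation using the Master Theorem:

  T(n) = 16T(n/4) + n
Θ(n²)

Master Theorem: a = 16, b = 4, f(n) = n.
Compute the critical exponent d = log₄(16) = 2.
Compare f(n) = Θ(n) against n^d:
  k = 1 < d = 2, so f(n) = O(n^(d-ε)) — Case 1.
  The recursion cost dominates: T(n) = Θ(n^d) = Θ(n²).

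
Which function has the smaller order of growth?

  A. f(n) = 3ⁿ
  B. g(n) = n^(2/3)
B

f(n) = 3ⁿ is O(3ⁿ), while g(n) = n^(2/3) is O(n^(2/3)).
Since O(n^(2/3)) grows slower than O(3ⁿ), g(n) is dominated.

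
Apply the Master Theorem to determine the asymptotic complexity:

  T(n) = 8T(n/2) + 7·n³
Θ(n³ log n)

Master Theorem: a = 8, b = 2, f(n) = 7·n³.
Compute the critical exponent d = log₂(8) = 3.
Compare f(n) = Θ(n³) against n^d:
  k = 3 = d, so f(n) = Θ(n^d) — Case 2.
  Work is balanced across levels: T(n) = Θ(n^d log n) = Θ(n³ log n).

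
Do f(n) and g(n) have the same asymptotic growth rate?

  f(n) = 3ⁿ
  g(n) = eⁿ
False

f(n) = 3ⁿ is O(3ⁿ), and g(n) = eⁿ is O(eⁿ).
Since they have different growth rates, f(n) = Θ(g(n)) is false.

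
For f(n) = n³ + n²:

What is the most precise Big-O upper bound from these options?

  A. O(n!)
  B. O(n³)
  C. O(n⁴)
B

f(n) = n³ + n² is O(n³).
All listed options are valid Big-O bounds (upper bounds),
but O(n³) is the tightest (smallest valid bound).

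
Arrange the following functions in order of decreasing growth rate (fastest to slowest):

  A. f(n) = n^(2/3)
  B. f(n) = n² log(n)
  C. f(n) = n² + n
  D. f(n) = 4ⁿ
D > B > C > A

Comparing growth rates:
D = 4ⁿ is O(4ⁿ)
B = n² log(n) is O(n² log n)
C = n² + n is O(n²)
A = n^(2/3) is O(n^(2/3))

Therefore, the order from fastest to slowest is: D > B > C > A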